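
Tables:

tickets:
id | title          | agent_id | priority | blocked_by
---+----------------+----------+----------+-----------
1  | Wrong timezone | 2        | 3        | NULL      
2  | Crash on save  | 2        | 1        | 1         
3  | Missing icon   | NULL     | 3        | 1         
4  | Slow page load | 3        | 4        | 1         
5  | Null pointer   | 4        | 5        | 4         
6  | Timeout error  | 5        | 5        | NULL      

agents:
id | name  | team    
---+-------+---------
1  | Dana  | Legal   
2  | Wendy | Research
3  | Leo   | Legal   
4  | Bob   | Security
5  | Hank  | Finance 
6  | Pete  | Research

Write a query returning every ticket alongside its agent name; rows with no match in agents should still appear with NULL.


LEFT JOIN keeps every row from tickets (the left table); where agent_id has no match in agents, the agent columns become NULL. Walk through each ticket:
  - ticket 1 (Wrong timezone): agent_id=2 -> matches Wendy
  - ticket 2 (Crash on save): agent_id=2 -> matches Wendy
  - ticket 3 (Missing icon): agent_id=NULL, no match -> kept with NULL
  - ticket 4 (Slow page load): agent_id=3 -> matches Leo
  - ticket 5 (Null pointer): agent_id=4 -> matches Bob
  - ticket 6 (Timeout error): agent_id=5 -> matches Hank
All 6 rows appear; 1 has NULL agent.

SQL:
SELECT a.title, b.name AS agent
FROM tickets a
LEFT JOIN agents b ON a.agent_id = b.id

Result:
title          | agent
---------------+------
Wrong timezone | Wendy
Crash on save  | Wendy
Missing icon   | NULL 
Slow page load | Leo  
Null pointer   | Bob  
Timeout error  | Hank 


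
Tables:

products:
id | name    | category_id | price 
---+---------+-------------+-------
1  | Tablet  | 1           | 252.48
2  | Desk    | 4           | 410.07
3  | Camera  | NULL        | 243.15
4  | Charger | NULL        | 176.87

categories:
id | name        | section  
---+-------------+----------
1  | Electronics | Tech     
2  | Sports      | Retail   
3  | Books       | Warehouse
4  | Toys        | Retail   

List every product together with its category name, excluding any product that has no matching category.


INNER JOIN keeps only products rows whose category_id matches an id in categories. Walk through each product:
  - product 1 (Tablet): category_id=1 -> matches Electronics
  - product 2 (Desk): category_id=4 -> matches Toys
  - product 3 (Camera): category_id=NULL, no match -> dropped
  - product 4 (Charger): category_id=NULL, no match -> dropped
So 2 of 4 rows are dropped.

SQL:
SELECT a.name, b.name AS category
FROM products a
INNER JOIN categories b ON a.category_id = b.id

Result:
name   | category   
-------+------------
Tablet | Electronics
Desk   | Toys       


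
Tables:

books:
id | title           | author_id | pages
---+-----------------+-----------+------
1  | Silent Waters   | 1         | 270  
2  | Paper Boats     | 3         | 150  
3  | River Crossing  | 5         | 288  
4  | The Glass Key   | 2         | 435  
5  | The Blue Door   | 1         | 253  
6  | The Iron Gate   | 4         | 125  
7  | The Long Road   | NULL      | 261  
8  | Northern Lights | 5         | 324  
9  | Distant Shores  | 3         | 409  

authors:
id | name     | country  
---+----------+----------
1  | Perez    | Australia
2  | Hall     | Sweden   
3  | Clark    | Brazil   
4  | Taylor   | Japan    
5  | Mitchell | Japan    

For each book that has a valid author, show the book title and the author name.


INNER JOIN keeps only books rows whose author_id matches an id in authors. Walk through each book:
  - book 1 (Silent Waters): author_id=1 -> matches Perez
  - book 2 (Paper Boats): author_id=3 -> matches Clark
  - book 3 (River Crossing): author_id=5 -> matches Mitchell
  - book 4 (The Glass Key): author_id=2 -> matches Hall
  - book 5 (The Blue Door): author_id=1 -> matches Perez
  - book 6 (The Iron Gate): author_id=4 -> matches Taylor
  - book 7 (The Long Road): author_id=NULL, no match -> dropped
  - book 8 (Northern Lights): author_id=5 -> matches Mitchell
  - book 9 (Distant Shores): author_id=3 -> matches Clark
So 1 of 9 rows is dropped.

SQL:
SELECT a.title, b.name AS author
FROM books a
INNER JOIN authors b ON a.author_id = b.id

Result:
title           | author  
----------------+---------
Silent Waters   | Perez   
Paper Boats     | Clark   
River Crossing  | Mitchell
The Glass Key   | Hall    
The Blue Door   | Perez   
The Iron Gate   | Taylor  
Northern Lights | Mitchell
Distant Shores  | Clark   


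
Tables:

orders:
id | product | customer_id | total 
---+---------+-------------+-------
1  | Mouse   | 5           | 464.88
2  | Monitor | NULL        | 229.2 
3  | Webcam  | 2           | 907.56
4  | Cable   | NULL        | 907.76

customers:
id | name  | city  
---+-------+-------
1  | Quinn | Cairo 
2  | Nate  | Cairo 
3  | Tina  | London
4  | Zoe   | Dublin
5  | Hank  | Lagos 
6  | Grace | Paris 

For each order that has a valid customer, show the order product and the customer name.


INNER JOIN keeps only orders rows whose customer_id matches an id in customers. Walk through each order:
  - order 1 (Mouse): customer_id=5 -> matches Hank
  - order 2 (Monitor): customer_id=NULL, no match -> dropped
  - order 3 (Webcam): customer_id=2 -> matches Nate
  - order 4 (Cable): customer_id=NULL, no match -> dropped
So 2 of 4 rows are dropped.

SQL:
SELECT a.product, b.name AS customer
FROM orders a
INNER JOIN customers b ON a.customer_id = b.id

Result:
product | customer
--------+---------
Mouse   | Hank    
Webcam  | Nate    


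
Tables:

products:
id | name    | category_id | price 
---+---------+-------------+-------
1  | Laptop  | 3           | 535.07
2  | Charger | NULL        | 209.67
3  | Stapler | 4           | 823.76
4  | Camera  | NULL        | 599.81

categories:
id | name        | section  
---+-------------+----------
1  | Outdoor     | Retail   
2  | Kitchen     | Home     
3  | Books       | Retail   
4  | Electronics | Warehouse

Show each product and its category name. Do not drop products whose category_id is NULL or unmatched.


LEFT JOIN keeps every row from products (the left table); where category_id has no match in categories, the category columns become NULL. Walk through each product:
  - product 1 (Laptop): category_id=3 -> matches Books
  - product 2 (Charger): category_id=NULL, no match -> kept with NULL
  - product 3 (Stapler): category_id=4 -> matches Electronics
  - product 4 (Camera): category_id=NULL, no match -> kept with NULL
All 4 rows appear; 2 have NULL category.

SQL:
SELECT a.name, b.name AS category
FROM products a
LEFT JOIN categories b ON a.category_id = b.id

Result:
name    | category   
--------+------------
Laptop  | Books      
Charger | NULL       
Stapler | Electronics
Camera  | NULL       


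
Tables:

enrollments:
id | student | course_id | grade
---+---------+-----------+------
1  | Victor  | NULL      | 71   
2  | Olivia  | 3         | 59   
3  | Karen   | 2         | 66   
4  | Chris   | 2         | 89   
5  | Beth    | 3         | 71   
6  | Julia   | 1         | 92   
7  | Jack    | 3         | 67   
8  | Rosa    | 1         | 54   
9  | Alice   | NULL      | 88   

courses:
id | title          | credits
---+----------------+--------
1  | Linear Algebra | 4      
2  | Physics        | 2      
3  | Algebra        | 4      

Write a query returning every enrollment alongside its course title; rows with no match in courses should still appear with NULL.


LEFT JOIN keeps every row from enrollments (the left table); where course_id has no match in courses, the course columns become NULL. Walk through each enrollment:
  - enrollment 1 (Victor): course_id=NULL, no match -> kept with NULL
  - enrollment 2 (Olivia): course_id=3 -> matches Algebra
  - enrollment 3 (Karen): course_id=2 -> matches Physics
  - enrollment 4 (Chris): course_id=2 -> matches Physics
  - enrollment 5 (Beth): course_id=3 -> matches Algebra
  - enrollment 6 (Julia): course_id=1 -> matches Linear Algebra
  - enrollment 7 (Jack): course_id=3 -> matches Algebra
  - enrollment 8 (Rosa): course_id=1 -> matches Linear Algebra
  - enrollment 9 (Alice): course_id=NULL, no match -> kept with NULL
All 9 rows appear; 2 have NULL course.

SQL:
SELECT a.student, b.title AS course
FROM enrollments a
LEFT JOIN courses b ON a.course_id = b.id

Result:
student | course        
--------+---------------
Victor  | NULL          
Olivia  | Algebra       
Karen   | Physics       
Chris   | Physics       
Beth    | Algebra       
Julia   | Linear Algebra
Jack    | Algebra       
Rosa    | Linear Algebra
Alice   | NULL          


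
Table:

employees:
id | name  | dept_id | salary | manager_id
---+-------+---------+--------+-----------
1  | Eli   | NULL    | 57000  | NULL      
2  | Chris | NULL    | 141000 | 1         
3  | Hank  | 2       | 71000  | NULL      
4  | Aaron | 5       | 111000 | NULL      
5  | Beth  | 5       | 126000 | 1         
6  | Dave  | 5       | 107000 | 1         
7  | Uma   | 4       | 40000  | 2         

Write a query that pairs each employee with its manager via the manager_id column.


This is a self-join: employees is joined to a second copy of itself, matching each row's manager_id to another row's id. Use LEFT JOIN so rows with manager_id=NULL are kept.
  - employee 1 (Eli): manager_id=NULL -> NULL
  - employee 2 (Chris): manager_id=1 -> Eli
  - employee 3 (Hank): manager_id=NULL -> NULL
  - employee 4 (Aaron): manager_id=NULL -> NULL
  - employee 5 (Beth): manager_id=1 -> Eli
  - employee 6 (Dave): manager_id=1 -> Eli
  - employee 7 (Uma): manager_id=2 -> Chris

SQL:
SELECT a.name AS item, b.name AS manager
FROM employees a
LEFT JOIN employees b ON a.manager_id = b.id

Result:
item  | manager
------+--------
Eli   | NULL   
Chris | Eli    
Hank  | NULL   
Aaron | NULL   
Beth  | Eli    
Dave  | Eli    
Uma   | Chris  


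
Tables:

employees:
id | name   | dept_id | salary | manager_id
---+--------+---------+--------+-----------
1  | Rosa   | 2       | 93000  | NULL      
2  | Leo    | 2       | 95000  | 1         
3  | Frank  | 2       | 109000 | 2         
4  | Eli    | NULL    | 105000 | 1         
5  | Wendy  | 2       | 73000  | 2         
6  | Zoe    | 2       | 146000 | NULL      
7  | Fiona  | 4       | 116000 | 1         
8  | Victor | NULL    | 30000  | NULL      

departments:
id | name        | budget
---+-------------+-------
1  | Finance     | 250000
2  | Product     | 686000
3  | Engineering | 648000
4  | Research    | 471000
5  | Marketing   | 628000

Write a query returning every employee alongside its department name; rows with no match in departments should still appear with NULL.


LEFT JOIN keeps every row from employees (the left table); where dept_id has no match in departments, the department columns become NULL. Walk through each employee:
  - employee 1 (Rosa): dept_id=2 -> matches Product
  - employee 2 (Leo): dept_id=2 -> matches Product
  - employee 3 (Frank): dept_id=2 -> matches Product
  - employee 4 (Eli): dept_id=NULL, no match -> kept with NULL
  - employee 5 (Wendy): dept_id=2 -> matches Product
  - employee 6 (Zoe): dept_id=2 -> matches Product
  - employee 7 (Fiona): dept_id=4 -> matches Research
  - employee 8 (Victor): dept_id=NULL, no match -> kept with NULL
All 8 rows appear; 2 have NULL department.

SQL:
SELECT a.name, b.name AS department
FROM employees a
LEFT JOIN departments b ON a.dept_id = b.id

Result:
name   | department
-------+-----------
Rosa   | Product   
Leo    | Product   
Frank  | Product   
Eli    | NULL      
Wendy  | Product   
Zoe    | Product   
Fiona  | Research  
Victor | NULL      


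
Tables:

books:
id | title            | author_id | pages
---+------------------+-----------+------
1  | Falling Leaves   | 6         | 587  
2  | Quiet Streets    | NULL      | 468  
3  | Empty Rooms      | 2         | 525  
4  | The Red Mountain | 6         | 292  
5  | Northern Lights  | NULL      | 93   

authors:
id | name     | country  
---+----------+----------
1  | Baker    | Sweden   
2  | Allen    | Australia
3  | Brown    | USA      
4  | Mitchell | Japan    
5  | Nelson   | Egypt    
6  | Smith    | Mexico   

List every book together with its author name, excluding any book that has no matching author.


INNER JOIN keeps only books rows whose author_id matches an id in authors. Walk through each book:
  - book 1 (Falling Leaves): author_id=6 -> matches Smith
  - book 2 (Quiet Streets): author_id=NULL, no match -> dropped
  - book 3 (Empty Rooms): author_id=2 -> matches Allen
  - book 4 (The Red Mountain): author_id=6 -> matches Smith
  - book 5 (Northern Lights): author_id=NULL, no match -> dropped
So 2 of 5 rows are dropped.

SQL:
SELECT a.title, b.name AS author
FROM books a
INNER JOIN authors b ON a.author_id = b.id

Result:
title            | author
-----------------+-------
Falling Leaves   | Smith 
Empty Rooms      | Allen 
The Red Mountain | Smith 


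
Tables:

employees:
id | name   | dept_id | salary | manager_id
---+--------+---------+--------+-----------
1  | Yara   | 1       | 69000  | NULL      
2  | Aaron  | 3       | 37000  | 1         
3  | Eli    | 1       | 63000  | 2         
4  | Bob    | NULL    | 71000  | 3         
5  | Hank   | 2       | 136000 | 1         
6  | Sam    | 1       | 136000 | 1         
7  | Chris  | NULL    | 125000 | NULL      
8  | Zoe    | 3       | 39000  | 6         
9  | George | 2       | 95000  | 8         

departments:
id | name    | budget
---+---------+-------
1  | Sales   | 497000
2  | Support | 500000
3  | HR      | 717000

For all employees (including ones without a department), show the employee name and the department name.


LEFT JOIN keeps every row from employees (the left table); where dept_id has no match in departments, the department columns become NULL. Walk through each employee:
  - employee 1 (Yara): dept_id=1 -> matches Sales
  - employee 2 (Aaron): dept_id=3 -> matches HR
  - employee 3 (Eli): dept_id=1 -> matches Sales
  - employee 4 (Bob): dept_id=NULL, no match -> kept with NULL
  - employee 5 (Hank): dept_id=2 -> matches Support
  - employee 6 (Sam): dept_id=1 -> matches Sales
  - employee 7 (Chris): dept_id=NULL, no match -> kept with NULL
  - employee 8 (Zoe): dept_id=3 -> matches HR
  - employee 9 (George): dept_id=2 -> matches Support
All 9 rows appear; 2 have NULL department.

SQL:
SELECT a.name, b.name AS department
FROM employees a
LEFT JOIN departments b ON a.dept_id = b.id

Result:
name   | department
-------+-----------
Yara   | Sales     
Aaron  | HR        
Eli    | Sales     
Bob    | NULL      
Hank   | Support   
Sam    | Sales     
Chris  | NULL      
Zoe    | HR        
George | Support   


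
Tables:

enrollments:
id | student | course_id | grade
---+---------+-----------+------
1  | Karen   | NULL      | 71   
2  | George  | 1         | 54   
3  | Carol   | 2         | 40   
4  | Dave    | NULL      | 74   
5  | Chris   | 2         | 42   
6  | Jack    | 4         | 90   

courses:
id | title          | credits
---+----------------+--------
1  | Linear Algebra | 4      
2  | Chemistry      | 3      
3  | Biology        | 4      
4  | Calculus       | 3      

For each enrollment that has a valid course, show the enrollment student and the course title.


INNER JOIN keeps only enrollments rows whose course_id matches an id in courses. Walk through each enrollment:
  - enrollment 1 (Karen): course_id=NULL, no match -> dropped
  - enrollment 2 (George): course_id=1 -> matches Linear Algebra
  - enrollment 3 (Carol): course_id=2 -> matches Chemistry
  - enrollment 4 (Dave): course_id=NULL, no match -> dropped
  - enrollment 5 (Chris): course_id=2 -> matches Chemistry
  - enrollment 6 (Jack): course_id=4 -> matches Calculus
So 2 of 6 rows are dropped.

SQL:
SELECT a.student, b.title AS course
FROM enrollments a
INNER JOIN courses b ON a.course_id = b.id

Result:
student | course        
--------+---------------
George  | Linear Algebra
Carol   | Chemistry     
Chris   | Chemistry     
Jack    | Calculus      


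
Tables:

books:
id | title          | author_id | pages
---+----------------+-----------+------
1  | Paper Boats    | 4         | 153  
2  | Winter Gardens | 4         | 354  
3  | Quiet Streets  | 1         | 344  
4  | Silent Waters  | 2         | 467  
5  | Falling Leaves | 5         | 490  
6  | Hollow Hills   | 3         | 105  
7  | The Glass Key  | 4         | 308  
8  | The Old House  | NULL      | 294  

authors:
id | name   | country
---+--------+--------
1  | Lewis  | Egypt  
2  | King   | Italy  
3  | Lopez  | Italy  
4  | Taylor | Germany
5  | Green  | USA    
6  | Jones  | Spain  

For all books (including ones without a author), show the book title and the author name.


LEFT JOIN keeps every row from books (the left table); where author_id has no match in authors, the author columns become NULL. Walk through each book:
  - book 1 (Paper Boats): author_id=4 -> matches Taylor
  - book 2 (Winter Gardens): author_id=4 -> matches Taylor
  - book 3 (Quiet Streets): author_id=1 -> matches Lewis
  - book 4 (Silent Waters): author_id=2 -> matches King
  - book 5 (Falling Leaves): author_id=5 -> matches Green
  - book 6 (Hollow Hills): author_id=3 -> matches Lopez
  - book 7 (The Glass Key): author_id=4 -> matches Taylor
  - book 8 (The Old House): author_id=NULL, no match -> kept with NULL
All 8 rows appear; 1 has NULL author.

SQL:
SELECT a.title, b.name AS author
FROM books a
LEFT JOIN authors b ON a.author_id = b.id

Result:
title          | author
---------------+-------
Paper Boats    | Taylor
Winter Gardens | Taylor
Quiet Streets  | Lewis 
Silent Waters  | King  
Falling Leaves | Green 
Hollow Hills   | Lopez 
The Glass Key  | Taylor
The Old House  | NULL  


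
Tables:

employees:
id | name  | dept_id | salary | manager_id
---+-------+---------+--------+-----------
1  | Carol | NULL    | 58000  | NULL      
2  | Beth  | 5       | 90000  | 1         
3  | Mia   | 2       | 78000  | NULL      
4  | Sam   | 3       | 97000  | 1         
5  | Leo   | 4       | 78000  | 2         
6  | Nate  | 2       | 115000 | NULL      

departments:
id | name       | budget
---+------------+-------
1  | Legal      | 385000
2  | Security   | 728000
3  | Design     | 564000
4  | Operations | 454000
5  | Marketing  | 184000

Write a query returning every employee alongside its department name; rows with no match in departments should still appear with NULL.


LEFT JOIN keeps every row from employees (the left table); where dept_id has no match in departments, the department columns become NULL. Walk through each employee:
  - employee 1 (Carol): dept_id=NULL, no match -> kept with NULL
  - employee 2 (Beth): dept_id=5 -> matches Marketing
  - employee 3 (Mia): dept_id=2 -> matches Security
  - employee 4 (Sam): dept_id=3 -> matches Design
  - employee 5 (Leo): dept_id=4 -> matches Operations
  - employee 6 (Nate): dept_id=2 -> matches Security
All 6 rows appear; 1 has NULL department.

SQL:
SELECT a.name, b.name AS department
FROM employees a
LEFT JOIN departments b ON a.dept_id = b.id

Result:
name  | department
------+-----------
Carol | NULL      
Beth  | Marketing 
Mia   | Security  
Sam   | Design    
Leo   | Operations
Nate  | Security  


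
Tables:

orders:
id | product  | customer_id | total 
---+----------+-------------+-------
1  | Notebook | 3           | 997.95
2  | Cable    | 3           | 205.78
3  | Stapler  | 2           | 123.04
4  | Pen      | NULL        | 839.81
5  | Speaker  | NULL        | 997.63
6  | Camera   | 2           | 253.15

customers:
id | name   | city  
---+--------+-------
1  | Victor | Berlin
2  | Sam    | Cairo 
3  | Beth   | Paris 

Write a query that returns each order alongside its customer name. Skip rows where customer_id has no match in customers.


INNER JOIN keeps only orders rows whose customer_id matches an id in customers. Walk through each order:
  - order 1 (Notebook): customer_id=3 -> matches Beth
  - order 2 (Cable): customer_id=3 -> matches Beth
  - order 3 (Stapler): customer_id=2 -> matches Sam
  - order 4 (Pen): customer_id=NULL, no match -> dropped
  - order 5 (Speaker): customer_id=NULL, no match -> dropped
  - order 6 (Camera): customer_id=2 -> matches Sam
So 2 of 6 rows are dropped.

SQL:
SELECT a.product, b.name AS customer
FROM orders a
INNER JOIN customers b ON a.customer_id = b.id

Result:
product  | customer
---------+---------
Notebook | Beth    
Cable    | Beth    
Stapler  | Sam     
Camera   | Sam     


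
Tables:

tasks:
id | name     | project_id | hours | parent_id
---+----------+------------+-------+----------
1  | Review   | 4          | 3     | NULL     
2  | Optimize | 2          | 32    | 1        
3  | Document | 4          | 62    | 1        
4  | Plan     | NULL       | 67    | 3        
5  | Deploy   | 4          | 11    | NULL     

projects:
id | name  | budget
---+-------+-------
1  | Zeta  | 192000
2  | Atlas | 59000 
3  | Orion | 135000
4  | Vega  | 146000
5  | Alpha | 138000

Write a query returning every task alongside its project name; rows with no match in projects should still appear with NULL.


LEFT JOIN keeps every row from tasks (the left table); where project_id has no match in projects, the project columns become NULL. Walk through each task:
  - task 1 (Review): project_id=4 -> matches Vega
  - task 2 (Optimize): project_id=2 -> matches Atlas
  - task 3 (Document): project_id=4 -> matches Vega
  - task 4 (Plan): project_id=NULL, no match -> kept with NULL
  - task 5 (Deploy): project_id=4 -> matches Vega
All 5 rows appear; 1 has NULL project.

SQL:
SELECT a.name, b.name AS project
FROM tasks a
LEFT JOIN projects b ON a.project_id = b.id

Result:
name     | project
---------+--------
Review   | Vega   
Optimize | Atlas  
Document | Vega   
Plan     | NULL   
Deploy   | Vega   


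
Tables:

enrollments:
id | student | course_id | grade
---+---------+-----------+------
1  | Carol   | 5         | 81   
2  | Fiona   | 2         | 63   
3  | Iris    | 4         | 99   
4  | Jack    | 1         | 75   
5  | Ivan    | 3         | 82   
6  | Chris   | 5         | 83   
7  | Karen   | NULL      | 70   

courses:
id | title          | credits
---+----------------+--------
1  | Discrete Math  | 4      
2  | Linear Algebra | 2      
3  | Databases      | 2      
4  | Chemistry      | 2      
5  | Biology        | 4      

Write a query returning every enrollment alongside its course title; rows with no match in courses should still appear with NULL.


LEFT JOIN keeps every row from enrollments (the left table); where course_id has no match in courses, the course columns become NULL. Walk through each enrollment:
  - enrollment 1 (Carol): course_id=5 -> matches Biology
  - enrollment 2 (Fiona): course_id=2 -> matches Linear Algebra
  - enrollment 3 (Iris): course_id=4 -> matches Chemistry
  - enrollment 4 (Jack): course_id=1 -> matches Discrete Math
  - enrollment 5 (Ivan): course_id=3 -> matches Databases
  - enrollment 6 (Chris): course_id=5 -> matches Biology
  - enrollment 7 (Karen): course_id=NULL, no match -> kept with NULL
All 7 rows appear; 1 has NULL course.

SQL:
SELECT a.student, b.title AS course
FROM enrollments a
LEFT JOIN courses b ON a.course_id = b.id

Result:
student | course        
--------+---------------
Carol   | Biology       
Fiona   | Linear Algebra
Iris    | Chemistry     
Jack    | Discrete Math 
Ivan    | Databases     
Chris   | Biology       
Karen   | NULL          


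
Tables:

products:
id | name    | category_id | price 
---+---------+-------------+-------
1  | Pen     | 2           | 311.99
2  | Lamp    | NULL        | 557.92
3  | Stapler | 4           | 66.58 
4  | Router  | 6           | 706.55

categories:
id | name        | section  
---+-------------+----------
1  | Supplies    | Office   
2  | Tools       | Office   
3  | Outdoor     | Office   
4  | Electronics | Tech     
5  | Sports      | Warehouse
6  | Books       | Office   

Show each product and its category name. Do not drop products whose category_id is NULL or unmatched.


LEFT JOIN keeps every row from products (the left table); where category_id has no match in categories, the category columns become NULL. Walk through each product:
  - product 1 (Pen): category_id=2 -> matches Tools
  - product 2 (Lamp): category_id=NULL, no match -> kept with NULL
  - product 3 (Stapler): category_id=4 -> matches Electronics
  - product 4 (Router): category_id=6 -> matches Books
All 4 rows appear; 1 has NULL category.

SQL:
SELECT a.name, b.name AS category
FROM products a
LEFT JOIN categories b ON a.category_id = b.id

Result:
name    | category   
--------+------------
Pen     | Tools      
Lamp    | NULL       
Stapler | Electronics
Router  | Books      


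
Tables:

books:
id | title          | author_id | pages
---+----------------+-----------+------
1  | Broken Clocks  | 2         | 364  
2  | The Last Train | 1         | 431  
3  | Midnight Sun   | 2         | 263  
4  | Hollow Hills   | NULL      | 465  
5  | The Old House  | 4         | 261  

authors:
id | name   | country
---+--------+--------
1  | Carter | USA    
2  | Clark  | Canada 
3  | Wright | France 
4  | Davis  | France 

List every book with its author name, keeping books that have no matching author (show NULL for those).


LEFT JOIN keeps every row from books (the left table); where author_id has no match in authors, the author columns become NULL. Walk through each book:
  - book 1 (Broken Clocks): author_id=2 -> matches Clark
  - book 2 (The Last Train): author_id=1 -> matches Carter
  - book 3 (Midnight Sun): author_id=2 -> matches Clark
  - book 4 (Hollow Hills): author_id=NULL, no match -> kept with NULL
  - book 5 (The Old House): author_id=4 -> matches Davis
All 5 rows appear; 1 has NULL author.

SQL:
SELECT a.title, b.name AS author
FROM books a
LEFT JOIN authors b ON a.author_id = b.id

Result:
title          | author
---------------+-------
Broken Clocks  | Clark 
The Last Train | Carter
Midnight Sun   | Clark 
Hollow Hills   | NULL  
The Old House  | Davis 


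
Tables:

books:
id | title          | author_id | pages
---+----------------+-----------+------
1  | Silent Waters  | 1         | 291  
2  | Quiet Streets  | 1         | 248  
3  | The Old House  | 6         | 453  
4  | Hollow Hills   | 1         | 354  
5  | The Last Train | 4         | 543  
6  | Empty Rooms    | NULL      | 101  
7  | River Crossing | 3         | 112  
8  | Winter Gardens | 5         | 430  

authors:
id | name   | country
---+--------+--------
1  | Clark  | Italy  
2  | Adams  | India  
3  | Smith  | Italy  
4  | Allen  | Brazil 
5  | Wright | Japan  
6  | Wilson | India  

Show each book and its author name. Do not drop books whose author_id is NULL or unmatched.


LEFT JOIN keeps every row from books (the left table); where author_id has no match in authors, the author columns become NULL. Walk through each book:
  - book 1 (Silent Waters): author_id=1 -> matches Clark
  - book 2 (Quiet Streets): author_id=1 -> matches Clark
  - book 3 (The Old House): author_id=6 -> matches Wilson
  - book 4 (Hollow Hills): author_id=1 -> matches Clark
  - book 5 (The Last Train): author_id=4 -> matches Allen
  - book 6 (Empty Rooms): author_id=NULL, no match -> kept with NULL
  - book 7 (River Crossing): author_id=3 -> matches Smith
  - book 8 (Winter Gardens): author_id=5 -> matches Wright
All 8 rows appear; 1 has NULL author.

SQL:
SELECT a.title, b.name AS author
FROM books a
LEFT JOIN authors b ON a.author_id = b.id

Result:
title          | author
---------------+-------
Silent Waters  | Clark 
Quiet Streets  | Clark 
The Old House  | Wilson
Hollow Hills   | Clark 
The Last Train | Allen 
Empty Rooms    | NULL  
River Crossing | Smith 
Winter Gardens | Wright


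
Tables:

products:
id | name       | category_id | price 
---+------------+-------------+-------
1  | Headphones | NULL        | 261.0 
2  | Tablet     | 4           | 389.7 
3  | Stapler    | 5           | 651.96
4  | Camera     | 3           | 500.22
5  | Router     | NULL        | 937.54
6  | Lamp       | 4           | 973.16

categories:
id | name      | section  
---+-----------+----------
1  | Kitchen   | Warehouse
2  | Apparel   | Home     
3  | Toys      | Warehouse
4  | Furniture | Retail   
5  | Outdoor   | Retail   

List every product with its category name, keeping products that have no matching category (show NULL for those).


LEFT JOIN keeps every row from products (the left table); where category_id has no match in categories, the category columns become NULL. Walk through each product:
  - product 1 (Headphones): category_id=NULL, no match -> kept with NULL
  - product 2 (Tablet): category_id=4 -> matches Furniture
  - product 3 (Stapler): category_id=5 -> matches Outdoor
  - product 4 (Camera): category_id=3 -> matches Toys
  - product 5 (Router): category_id=NULL, no match -> kept with NULL
  - product 6 (Lamp): category_id=4 -> matches Furniture
All 6 rows appear; 2 have NULL category.

SQL:
SELECT a.name, b.name AS category
FROM products a
LEFT JOIN categories b ON a.category_id = b.id

Result:
name       | category 
-----------+----------
Headphones | NULL     
Tablet     | Furniture
Stapler    | Outdoor  
Camera     | Toys     
Router     | NULL     
Lamp       | Furniture


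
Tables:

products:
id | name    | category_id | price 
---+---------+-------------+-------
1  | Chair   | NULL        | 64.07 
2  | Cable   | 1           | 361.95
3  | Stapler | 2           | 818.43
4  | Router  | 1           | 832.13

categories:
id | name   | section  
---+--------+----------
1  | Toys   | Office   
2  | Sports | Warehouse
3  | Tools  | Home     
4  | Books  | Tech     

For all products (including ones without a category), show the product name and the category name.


LEFT JOIN keeps every row from products (the left table); where category_id has no match in categories, the category columns become NULL. Walk through each product:
  - product 1 (Chair): category_id=NULL, no match -> kept with NULL
  - product 2 (Cable): category_id=1 -> matches Toys
  - product 3 (Stapler): category_id=2 -> matches Sports
  - product 4 (Router): category_id=1 -> matches Toys
All 4 rows appear; 1 has NULL category.

SQL:
SELECT a.name, b.name AS category
FROM products a
LEFT JOIN categories b ON a.category_id = b.id

Result:
name    | category
--------+---------
Chair   | NULL    
Cable   | Toys    
Stapler | Sports  
Router  | Toys    


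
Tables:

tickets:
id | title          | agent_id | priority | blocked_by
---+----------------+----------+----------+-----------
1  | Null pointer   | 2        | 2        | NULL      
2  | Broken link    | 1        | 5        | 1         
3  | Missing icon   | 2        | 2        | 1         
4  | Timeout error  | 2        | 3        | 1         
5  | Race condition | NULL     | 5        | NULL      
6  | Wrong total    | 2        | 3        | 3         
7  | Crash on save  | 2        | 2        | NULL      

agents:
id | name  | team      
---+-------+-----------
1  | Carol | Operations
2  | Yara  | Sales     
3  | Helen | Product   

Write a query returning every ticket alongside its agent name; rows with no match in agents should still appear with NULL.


LEFT JOIN keeps every row from tickets (the left table); where agent_id has no match in agents, the agent columns become NULL. Walk through each ticket:
  - ticket 1 (Null pointer): agent_id=2 -> matches Yara
  - ticket 2 (Broken link): agent_id=1 -> matches Carol
  - ticket 3 (Missing icon): agent_id=2 -> matches Yara
  - ticket 4 (Timeout error): agent_id=2 -> matches Yara
  - ticket 5 (Race condition): agent_id=NULL, no match -> kept with NULL
  - ticket 6 (Wrong total): agent_id=2 -> matches Yara
  - ticket 7 (Crash on save): agent_id=2 -> matches Yara
All 7 rows appear; 1 has NULL agent.

SQL:
SELECT a.title, b.name AS agent
FROM tickets a
LEFT JOIN agents b ON a.agent_id = b.id

Result:
title          | agent
---------------+------
Null pointer   | Yara 
Broken link    | Carol
Missing icon   | Yara 
Timeout error  | Yara 
Race condition | NULL 
Wrong total    | Yara 
Crash on save  | Yara 


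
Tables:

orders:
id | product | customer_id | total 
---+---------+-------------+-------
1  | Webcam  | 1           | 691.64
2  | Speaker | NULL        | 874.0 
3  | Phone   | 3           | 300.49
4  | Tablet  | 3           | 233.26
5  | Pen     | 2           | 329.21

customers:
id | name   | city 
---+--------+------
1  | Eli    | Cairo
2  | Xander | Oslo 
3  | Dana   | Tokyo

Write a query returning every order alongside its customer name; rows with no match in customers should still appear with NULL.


LEFT JOIN keeps every row from orders (the left table); where customer_id has no match in customers, the customer columns become NULL. Walk through each order:
  - order 1 (Webcam): customer_id=1 -> matches Eli
  - order 2 (Speaker): customer_id=NULL, no match -> kept with NULL
  - order 3 (Phone): customer_id=3 -> matches Dana
  - order 4 (Tablet): customer_id=3 -> matches Dana
  - order 5 (Pen): customer_id=2 -> matches Xander
All 5 rows appear; 1 has NULL customer.

SQL:
SELECT a.product, b.name AS customer
FROM orders a
LEFT JOIN customers b ON a.customer_id = b.id

Result:
product | customer
--------+---------
Webcam  | Eli     
Speaker | NULL    
Phone   | Dana    
Tablet  | Dana    
Pen     | Xander  


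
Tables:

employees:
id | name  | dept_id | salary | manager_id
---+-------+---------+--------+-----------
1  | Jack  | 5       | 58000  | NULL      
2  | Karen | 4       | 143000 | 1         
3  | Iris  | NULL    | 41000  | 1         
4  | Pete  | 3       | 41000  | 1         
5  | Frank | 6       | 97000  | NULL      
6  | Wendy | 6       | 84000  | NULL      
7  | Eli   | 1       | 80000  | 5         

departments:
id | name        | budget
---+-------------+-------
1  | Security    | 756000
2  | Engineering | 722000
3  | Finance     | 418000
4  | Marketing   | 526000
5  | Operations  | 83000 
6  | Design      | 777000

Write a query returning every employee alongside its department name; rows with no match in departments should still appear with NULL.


LEFT JOIN keeps every row from employees (the left table); where dept_id has no match in departments, the department columns become NULL. Walk through each employee:
  - employee 1 (Jack): dept_id=5 -> matches Operations
  - employee 2 (Karen): dept_id=4 -> matches Marketing
  - employee 3 (Iris): dept_id=NULL, no match -> kept with NULL
  - employee 4 (Pete): dept_id=3 -> matches Finance
  - employee 5 (Frank): dept_id=6 -> matches Design
  - employee 6 (Wendy): dept_id=6 -> matches Design
  - employee 7 (Eli): dept_id=1 -> matches Security
All 7 rows appear; 1 has NULL department.

SQL:
SELECT a.name, b.name AS department
FROM employees a
LEFT JOIN departments b ON a.dept_id = b.id

Result:
name  | department
------+-----------
Jack  | Operations
Karen | Marketing 
Iris  | NULL      
Pete  | Finance   
Frank | Design    
Wendy | Design    
Eli   | Security  


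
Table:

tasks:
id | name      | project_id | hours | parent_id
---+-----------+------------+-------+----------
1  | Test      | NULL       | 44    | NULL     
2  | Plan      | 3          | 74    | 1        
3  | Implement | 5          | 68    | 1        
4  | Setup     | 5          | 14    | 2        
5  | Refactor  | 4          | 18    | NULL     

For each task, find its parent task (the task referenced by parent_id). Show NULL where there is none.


This is a self-join: tasks is joined to a second copy of itself, matching each row's parent_id to another row's id. Use LEFT JOIN so rows with parent_id=NULL are kept.
  - task 1 (Test): parent_id=NULL -> NULL
  - task 2 (Plan): parent_id=1 -> Test
  - task 3 (Implement): parent_id=1 -> Test
  - task 4 (Setup): parent_id=2 -> Plan
  - task 5 (Refactor): parent_id=NULL -> NULL

SQL:
SELECT a.name AS item, b.name AS parent
FROM tasks a
LEFT JOIN tasks b ON a.parent_id = b.id

Result:
item      | parent
----------+-------
Test      | NULL  
Plan      | Test  
Implement | Test  
Setup     | Plan  
Refactor  | NULL  


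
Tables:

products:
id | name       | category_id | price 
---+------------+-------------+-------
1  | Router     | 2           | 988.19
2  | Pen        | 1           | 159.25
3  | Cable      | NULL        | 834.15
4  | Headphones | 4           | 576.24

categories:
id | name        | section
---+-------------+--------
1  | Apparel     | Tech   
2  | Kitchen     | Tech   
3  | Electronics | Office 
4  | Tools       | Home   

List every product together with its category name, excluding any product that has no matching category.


INNER JOIN keeps only products rows whose category_id matches an id in categories. Walk through each product:
  - product 1 (Router): category_id=2 -> matches Kitchen
  - product 2 (Pen): category_id=1 -> matches Apparel
  - product 3 (Cable): category_id=NULL, no match -> dropped
  - product 4 (Headphones): category_id=4 -> matches Tools
So 1 of 4 rows is dropped.

SQL:
SELECT a.name, b.name AS category
FROM products a
INNER JOIN categories b ON a.category_id = b.id

Result:
name       | category
-----------+---------
Router     | Kitchen 
Pen        | Apparel 
Headphones | Tools   


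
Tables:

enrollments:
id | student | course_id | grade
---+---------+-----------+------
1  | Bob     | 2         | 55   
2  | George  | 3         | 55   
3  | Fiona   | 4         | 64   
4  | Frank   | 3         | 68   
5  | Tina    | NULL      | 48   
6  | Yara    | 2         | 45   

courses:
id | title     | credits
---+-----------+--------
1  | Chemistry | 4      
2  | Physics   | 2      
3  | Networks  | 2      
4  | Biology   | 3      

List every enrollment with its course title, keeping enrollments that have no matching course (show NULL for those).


LEFT JOIN keeps every row from enrollments (the left table); where course_id has no match in courses, the course columns become NULL. Walk through each enrollment:
  - enrollment 1 (Bob): course_id=2 -> matches Physics
  - enrollment 2 (George): course_id=3 -> matches Networks
  - enrollment 3 (Fiona): course_id=4 -> matches Biology
  - enrollment 4 (Frank): course_id=3 -> matches Networks
  - enrollment 5 (Tina): course_id=NULL, no match -> kept with NULL
  - enrollment 6 (Yara): course_id=2 -> matches Physics
All 6 rows appear; 1 has NULL course.

SQL:
SELECT a.student, b.title AS course
FROM enrollments a
LEFT JOIN courses b ON a.course_id = b.id

Result:
student | course  
--------+---------
Bob     | Physics 
George  | Networks
Fiona   | Biology 
Frank   | Networks
Tina    | NULL    
Yara    | Physics 


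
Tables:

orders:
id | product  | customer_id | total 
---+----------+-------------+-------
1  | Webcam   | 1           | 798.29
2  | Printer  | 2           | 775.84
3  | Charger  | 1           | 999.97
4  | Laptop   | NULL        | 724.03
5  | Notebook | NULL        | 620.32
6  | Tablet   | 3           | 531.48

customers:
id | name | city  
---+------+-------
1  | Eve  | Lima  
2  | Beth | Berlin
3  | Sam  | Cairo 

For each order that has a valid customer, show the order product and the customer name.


INNER JOIN keeps only orders rows whose customer_id matches an id in customers. Walk through each order:
  - order 1 (Webcam): customer_id=1 -> matches Eve
  - order 2 (Printer): customer_id=2 -> matches Beth
  - order 3 (Charger): customer_id=1 -> matches Eve
  - order 4 (Laptop): customer_id=NULL, no match -> dropped
  - order 5 (Notebook): customer_id=NULL, no match -> dropped
  - order 6 (Tablet): customer_id=3 -> matches Sam
So 2 of 6 rows are dropped.

SQL:
SELECT a.product, b.name AS customer
FROM orders a
INNER JOIN customers b ON a.customer_id = b.id

Result:
product | customer
--------+---------
Webcam  | Eve     
Printer | Beth    
Charger | Eve     
Tablet  | Sam     


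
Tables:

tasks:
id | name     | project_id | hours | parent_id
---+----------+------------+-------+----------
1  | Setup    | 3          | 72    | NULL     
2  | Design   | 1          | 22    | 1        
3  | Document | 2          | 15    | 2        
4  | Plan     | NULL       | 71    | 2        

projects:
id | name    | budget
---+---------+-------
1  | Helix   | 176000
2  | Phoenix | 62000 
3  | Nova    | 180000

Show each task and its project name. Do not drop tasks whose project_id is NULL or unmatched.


LEFT JOIN keeps every row from tasks (the left table); where project_id has no match in projects, the project columns become NULL. Walk through each task:
  - task 1 (Setup): project_id=3 -> matches Nova
  - task 2 (Design): project_id=1 -> matches Helix
  - task 3 (Document): project_id=2 -> matches Phoenix
  - task 4 (Plan): project_id=NULL, no match -> kept with NULL
All 4 rows appear; 1 has NULL project.

SQL:
SELECT a.name, b.name AS project
FROM tasks a
LEFT JOIN projects b ON a.project_id = b.id

Result:
name     | project
---------+--------
Setup    | Nova   
Design   | Helix  
Document | Phoenix
Plan     | NULL   
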